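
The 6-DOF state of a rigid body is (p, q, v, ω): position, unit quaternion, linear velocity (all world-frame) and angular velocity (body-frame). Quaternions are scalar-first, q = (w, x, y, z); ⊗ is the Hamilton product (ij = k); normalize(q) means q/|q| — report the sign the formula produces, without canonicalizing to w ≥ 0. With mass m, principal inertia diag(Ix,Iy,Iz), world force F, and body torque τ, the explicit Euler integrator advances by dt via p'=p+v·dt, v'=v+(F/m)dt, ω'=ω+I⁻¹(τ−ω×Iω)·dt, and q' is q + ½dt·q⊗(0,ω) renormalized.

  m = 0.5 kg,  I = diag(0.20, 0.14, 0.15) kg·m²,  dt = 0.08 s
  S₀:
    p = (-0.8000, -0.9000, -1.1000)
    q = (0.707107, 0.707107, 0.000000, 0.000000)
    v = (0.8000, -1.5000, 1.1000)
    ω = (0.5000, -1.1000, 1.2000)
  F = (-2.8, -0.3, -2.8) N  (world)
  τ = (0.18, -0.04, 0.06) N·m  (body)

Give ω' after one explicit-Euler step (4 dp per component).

(τ − ω×Iω)/I = (0.9660, -0.5000, 0.1800)
ω + α·dt = (0.5773, -1.1400, 1.2144)

ω' = (0.5773, -1.1400, 1.2144)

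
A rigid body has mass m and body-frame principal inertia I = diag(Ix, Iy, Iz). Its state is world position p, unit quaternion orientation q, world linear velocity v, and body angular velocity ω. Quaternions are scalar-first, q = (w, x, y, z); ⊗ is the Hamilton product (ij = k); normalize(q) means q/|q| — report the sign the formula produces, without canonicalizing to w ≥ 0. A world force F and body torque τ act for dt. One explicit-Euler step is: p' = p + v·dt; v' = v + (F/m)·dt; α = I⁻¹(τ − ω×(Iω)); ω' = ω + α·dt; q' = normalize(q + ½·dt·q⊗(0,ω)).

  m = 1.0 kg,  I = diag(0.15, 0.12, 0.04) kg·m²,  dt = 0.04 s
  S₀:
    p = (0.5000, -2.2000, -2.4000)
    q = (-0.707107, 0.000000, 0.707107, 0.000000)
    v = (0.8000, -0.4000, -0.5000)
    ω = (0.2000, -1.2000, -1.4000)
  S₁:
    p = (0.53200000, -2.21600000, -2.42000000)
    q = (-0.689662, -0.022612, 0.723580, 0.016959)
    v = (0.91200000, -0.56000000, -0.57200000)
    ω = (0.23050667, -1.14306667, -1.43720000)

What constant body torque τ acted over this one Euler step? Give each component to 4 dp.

τ = (-0.0200, 0.1400, -0.0300)

ω₁ − ω₀ = (0.03050667, 0.05693333, -0.03720000)
precession coupling = (-0.1344, -0.0308, 0.0072)
τ = I·(Δω/dt) + ω₀×(Iω₀) = (-0.0200, 0.1400, -0.0300)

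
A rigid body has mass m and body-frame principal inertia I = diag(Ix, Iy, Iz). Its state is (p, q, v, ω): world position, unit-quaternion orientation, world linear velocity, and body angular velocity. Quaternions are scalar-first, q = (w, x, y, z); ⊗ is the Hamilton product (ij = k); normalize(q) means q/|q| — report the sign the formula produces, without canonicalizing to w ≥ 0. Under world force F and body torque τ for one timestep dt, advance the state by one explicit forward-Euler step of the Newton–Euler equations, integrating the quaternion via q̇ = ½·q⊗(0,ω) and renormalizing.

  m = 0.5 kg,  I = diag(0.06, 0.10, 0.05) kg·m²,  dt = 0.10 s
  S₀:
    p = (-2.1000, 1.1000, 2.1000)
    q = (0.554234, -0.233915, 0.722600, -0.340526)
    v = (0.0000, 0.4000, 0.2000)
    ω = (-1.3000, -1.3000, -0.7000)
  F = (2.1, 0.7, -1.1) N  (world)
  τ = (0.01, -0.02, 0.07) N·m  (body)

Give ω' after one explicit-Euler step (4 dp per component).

ω×(Iω) gyroscopic = (-0.0455, 0.0091, 0.0676)
(τ − ω×Iω)/I = (0.9250, -0.2910, 0.0480)
ω + α·dt = (-1.2075, -1.3291, -0.6952)

ω' = (-1.2075, -1.3291, -0.6952)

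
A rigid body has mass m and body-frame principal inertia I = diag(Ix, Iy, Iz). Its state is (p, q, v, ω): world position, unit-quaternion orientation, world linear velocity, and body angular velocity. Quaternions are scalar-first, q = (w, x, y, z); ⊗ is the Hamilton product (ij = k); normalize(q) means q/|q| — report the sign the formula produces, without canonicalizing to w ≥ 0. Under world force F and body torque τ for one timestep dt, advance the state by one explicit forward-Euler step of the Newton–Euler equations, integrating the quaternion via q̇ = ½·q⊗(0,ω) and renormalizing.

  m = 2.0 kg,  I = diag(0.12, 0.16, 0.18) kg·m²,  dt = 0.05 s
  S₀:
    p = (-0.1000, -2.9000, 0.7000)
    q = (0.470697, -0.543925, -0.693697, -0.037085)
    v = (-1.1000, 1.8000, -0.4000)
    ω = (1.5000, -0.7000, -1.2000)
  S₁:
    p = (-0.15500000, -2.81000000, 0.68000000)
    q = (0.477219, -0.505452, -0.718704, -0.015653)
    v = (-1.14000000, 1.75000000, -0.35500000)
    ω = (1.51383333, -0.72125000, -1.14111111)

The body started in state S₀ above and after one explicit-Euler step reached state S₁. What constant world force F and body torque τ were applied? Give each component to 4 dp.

rate change Δω = (0.01383333, -0.02125000, 0.05888889)
precession coupling = (0.0168, 0.1080, -0.0420)
τ = I·(Δω/dt) + ω₀×(Iω₀) = (0.0500, 0.0400, 0.1700)
Δv = v₁−v₀ = (-0.04000000, -0.05000000, 0.04500000)
m·(v₁−v₀)/dt = (-1.6000, -2.0000, 1.8000)

F = (-1.6000, -2.0000, 1.8000)
τ = (0.0500, 0.0400, 0.1700)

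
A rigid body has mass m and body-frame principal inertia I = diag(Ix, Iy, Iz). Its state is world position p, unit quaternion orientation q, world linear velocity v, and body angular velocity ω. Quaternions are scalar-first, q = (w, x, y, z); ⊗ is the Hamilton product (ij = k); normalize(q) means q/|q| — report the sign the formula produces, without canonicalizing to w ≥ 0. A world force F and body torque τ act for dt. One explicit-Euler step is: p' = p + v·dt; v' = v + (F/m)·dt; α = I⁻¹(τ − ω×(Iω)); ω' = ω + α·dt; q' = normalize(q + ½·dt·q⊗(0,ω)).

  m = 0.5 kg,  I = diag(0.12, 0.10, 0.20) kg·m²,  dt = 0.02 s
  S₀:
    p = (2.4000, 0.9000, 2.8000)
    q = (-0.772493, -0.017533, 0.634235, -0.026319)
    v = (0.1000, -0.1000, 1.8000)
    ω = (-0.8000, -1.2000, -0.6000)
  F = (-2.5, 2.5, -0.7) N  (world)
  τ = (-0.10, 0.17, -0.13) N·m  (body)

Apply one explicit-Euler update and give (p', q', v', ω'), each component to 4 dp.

p' = (2.4020, 0.8980, 2.8360)
q' = (-0.7651, -0.0155, 0.6435, -0.0164)
v' = (0.0000, 0.0000, 1.7720)
ω' = (-0.8287, -1.1583, -0.6111)

linear accel F/m = (-5.0000, 5.0000, -1.4000)
new position p' = (2.4020, 0.8980, 2.8360)
v + (F/m)dt = (0.0000, 0.0000, 1.7720)
ω×(Iω) gyroscopic = (0.0720, -0.0384, -0.0192)
(τ − ω×Iω)/I = (-1.4333, 2.0840, -0.5540)
new body rate ω' = (-0.8287, -1.1583, -0.6111)
q⊗(0,ω) = (0.7312642, 0.2058706, 0.9375270, 0.9919234)
q + ½dt·q⊗(0,ω), renormalized = (-0.7651, -0.0155, 0.6435, -0.0164)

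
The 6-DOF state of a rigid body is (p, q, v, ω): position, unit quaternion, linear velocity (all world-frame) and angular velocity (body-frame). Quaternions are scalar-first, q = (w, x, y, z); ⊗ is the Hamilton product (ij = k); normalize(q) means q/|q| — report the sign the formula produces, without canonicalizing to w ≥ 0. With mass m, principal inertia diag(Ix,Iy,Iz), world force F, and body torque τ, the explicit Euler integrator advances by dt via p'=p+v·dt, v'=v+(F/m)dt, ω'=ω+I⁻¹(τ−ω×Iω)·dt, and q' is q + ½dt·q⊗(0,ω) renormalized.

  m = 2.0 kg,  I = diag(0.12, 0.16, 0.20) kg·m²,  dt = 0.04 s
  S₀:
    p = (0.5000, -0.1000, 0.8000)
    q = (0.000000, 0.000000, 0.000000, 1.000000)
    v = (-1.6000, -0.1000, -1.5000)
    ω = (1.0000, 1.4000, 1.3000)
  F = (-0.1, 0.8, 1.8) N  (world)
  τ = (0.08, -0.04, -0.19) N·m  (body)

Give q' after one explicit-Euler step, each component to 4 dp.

q⊗(0,ω) = (-1.3000000, -1.4000000, 1.0000000, 0.0000000)
q + ½dt·q⊗(0,ω), renormalized = (-0.0260, -0.0280, 0.0200, 0.9991)

q' = (-0.0260, -0.0280, 0.0200, 0.9991)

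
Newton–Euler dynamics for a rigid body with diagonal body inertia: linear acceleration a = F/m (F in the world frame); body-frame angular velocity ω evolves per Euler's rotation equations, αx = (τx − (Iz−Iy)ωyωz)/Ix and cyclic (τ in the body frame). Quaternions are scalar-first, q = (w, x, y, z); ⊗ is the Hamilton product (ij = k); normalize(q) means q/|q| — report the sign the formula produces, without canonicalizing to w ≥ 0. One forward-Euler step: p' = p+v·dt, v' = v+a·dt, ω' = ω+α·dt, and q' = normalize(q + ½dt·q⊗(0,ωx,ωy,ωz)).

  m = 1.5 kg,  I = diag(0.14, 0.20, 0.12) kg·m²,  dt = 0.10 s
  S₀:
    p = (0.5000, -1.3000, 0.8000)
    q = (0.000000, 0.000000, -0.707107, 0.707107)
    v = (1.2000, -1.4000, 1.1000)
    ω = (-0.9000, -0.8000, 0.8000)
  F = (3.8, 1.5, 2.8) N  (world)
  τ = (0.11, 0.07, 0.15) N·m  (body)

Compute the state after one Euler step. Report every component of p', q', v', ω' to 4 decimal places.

p' = (0.6200, -1.4400, 0.9100)
q' = (-0.0564, 0.0000, -0.7370, 0.6735)
v' = (1.4533, -1.3000, 1.2867)
ω' = (-0.8580, -0.7578, 0.8890)

ω×(Iω) gyroscopic = (0.0512, -0.0144, 0.0432)
α = I⁻¹(τ − ω×Iω) = (0.4200, 0.4220, 0.8900)
new body rate ω' = (-0.8580, -0.7578, 0.8890)
Hamilton product q⊗(0,ω) = (-1.1313712, 0.0000000, -0.6363963, -0.6363963)
q' = normalize(q + ½dt·q⊗(0,ω)) = (-0.0564, 0.0000, -0.7370, 0.6735)
new position p' = (0.6200, -1.4400, 0.9100)
v' = v + a·dt = (1.4533, -1.3000, 1.2867)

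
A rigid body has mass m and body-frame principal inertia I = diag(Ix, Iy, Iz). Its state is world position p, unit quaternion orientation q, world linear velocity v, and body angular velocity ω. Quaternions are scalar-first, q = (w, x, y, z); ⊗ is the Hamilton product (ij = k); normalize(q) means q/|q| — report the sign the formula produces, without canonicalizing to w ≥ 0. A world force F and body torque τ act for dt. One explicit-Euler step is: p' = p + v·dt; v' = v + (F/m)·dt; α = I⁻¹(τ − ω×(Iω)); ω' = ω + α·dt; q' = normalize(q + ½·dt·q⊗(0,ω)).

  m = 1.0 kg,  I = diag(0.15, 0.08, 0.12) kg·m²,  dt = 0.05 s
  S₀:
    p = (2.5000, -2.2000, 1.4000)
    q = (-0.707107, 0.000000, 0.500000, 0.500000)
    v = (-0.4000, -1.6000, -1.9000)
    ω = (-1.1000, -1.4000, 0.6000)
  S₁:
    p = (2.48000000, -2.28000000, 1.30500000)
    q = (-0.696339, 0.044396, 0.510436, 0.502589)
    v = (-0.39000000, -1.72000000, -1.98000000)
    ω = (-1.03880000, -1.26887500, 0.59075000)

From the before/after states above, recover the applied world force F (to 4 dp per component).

Δv = v₁−v₀ = (0.01000000, -0.12000000, -0.08000000)
F = m·Δv/dt = (0.2000, -2.4000, -1.6000)

F = (0.2000, -2.4000, -1.6000)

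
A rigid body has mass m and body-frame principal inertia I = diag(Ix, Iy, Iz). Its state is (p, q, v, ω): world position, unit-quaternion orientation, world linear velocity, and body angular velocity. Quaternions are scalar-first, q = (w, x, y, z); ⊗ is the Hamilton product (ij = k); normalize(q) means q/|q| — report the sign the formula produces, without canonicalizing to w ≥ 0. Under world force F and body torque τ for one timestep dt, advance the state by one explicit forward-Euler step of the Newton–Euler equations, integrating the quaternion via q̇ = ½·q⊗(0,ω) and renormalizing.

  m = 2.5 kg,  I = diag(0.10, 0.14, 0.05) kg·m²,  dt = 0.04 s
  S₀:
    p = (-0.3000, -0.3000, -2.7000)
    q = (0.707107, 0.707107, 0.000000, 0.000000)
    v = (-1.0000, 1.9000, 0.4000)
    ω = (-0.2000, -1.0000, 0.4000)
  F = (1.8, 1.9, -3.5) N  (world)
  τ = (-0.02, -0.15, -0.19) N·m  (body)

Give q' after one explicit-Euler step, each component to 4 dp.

2q̇ = q⊗(0,ω) = (0.1414214, -0.1414214, -0.9899498, -0.4242642)
q + ½dt·q⊗(0,ω), renormalized = (0.7098, 0.7041, -0.0198, -0.0085)

q' = (0.7098, 0.7041, -0.0198, -0.0085)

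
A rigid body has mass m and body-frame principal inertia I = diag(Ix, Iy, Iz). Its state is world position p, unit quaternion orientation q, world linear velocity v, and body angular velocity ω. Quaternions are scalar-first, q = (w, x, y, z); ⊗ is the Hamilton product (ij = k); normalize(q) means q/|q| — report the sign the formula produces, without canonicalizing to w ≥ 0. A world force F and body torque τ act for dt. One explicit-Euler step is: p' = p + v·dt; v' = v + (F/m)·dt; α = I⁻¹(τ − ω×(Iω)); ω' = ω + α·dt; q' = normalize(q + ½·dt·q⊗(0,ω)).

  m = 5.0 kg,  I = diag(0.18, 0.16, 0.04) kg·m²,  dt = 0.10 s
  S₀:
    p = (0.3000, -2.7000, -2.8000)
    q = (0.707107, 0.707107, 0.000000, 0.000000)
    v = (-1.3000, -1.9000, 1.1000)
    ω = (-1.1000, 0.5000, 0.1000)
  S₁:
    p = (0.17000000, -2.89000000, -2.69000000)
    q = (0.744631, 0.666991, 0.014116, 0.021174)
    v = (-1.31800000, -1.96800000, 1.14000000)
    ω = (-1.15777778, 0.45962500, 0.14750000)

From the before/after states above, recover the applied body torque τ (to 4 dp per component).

τ = (-0.1100, -0.0800, 0.0300)

Δω = ω₁−ω₀ = (-0.05777778, -0.04037500, 0.04750000)
gyro term ω₀×Iω₀ = (-0.0060, -0.0154, 0.0110)
applied torque τ = (-0.1100, -0.0800, 0.0300)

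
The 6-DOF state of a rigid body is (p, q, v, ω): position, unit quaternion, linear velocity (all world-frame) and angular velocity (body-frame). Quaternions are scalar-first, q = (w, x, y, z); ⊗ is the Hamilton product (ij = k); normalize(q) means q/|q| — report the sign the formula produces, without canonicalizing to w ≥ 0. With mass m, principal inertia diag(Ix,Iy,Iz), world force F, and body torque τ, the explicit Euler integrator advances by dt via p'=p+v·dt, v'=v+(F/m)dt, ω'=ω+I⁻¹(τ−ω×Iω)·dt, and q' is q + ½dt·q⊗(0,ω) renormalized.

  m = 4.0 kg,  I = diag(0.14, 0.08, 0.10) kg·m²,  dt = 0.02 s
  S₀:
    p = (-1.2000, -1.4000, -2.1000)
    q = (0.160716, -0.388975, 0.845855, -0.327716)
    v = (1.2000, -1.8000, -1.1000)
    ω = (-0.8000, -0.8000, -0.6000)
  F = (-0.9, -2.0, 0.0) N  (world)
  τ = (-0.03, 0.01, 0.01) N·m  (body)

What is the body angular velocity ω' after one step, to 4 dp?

α = I⁻¹(τ − ω×Iω) = (-0.2829, -0.1150, 0.4840)
new body rate ω' = (-0.8057, -0.8023, -0.5903)

ω' = (-0.8057, -0.8023, -0.5903)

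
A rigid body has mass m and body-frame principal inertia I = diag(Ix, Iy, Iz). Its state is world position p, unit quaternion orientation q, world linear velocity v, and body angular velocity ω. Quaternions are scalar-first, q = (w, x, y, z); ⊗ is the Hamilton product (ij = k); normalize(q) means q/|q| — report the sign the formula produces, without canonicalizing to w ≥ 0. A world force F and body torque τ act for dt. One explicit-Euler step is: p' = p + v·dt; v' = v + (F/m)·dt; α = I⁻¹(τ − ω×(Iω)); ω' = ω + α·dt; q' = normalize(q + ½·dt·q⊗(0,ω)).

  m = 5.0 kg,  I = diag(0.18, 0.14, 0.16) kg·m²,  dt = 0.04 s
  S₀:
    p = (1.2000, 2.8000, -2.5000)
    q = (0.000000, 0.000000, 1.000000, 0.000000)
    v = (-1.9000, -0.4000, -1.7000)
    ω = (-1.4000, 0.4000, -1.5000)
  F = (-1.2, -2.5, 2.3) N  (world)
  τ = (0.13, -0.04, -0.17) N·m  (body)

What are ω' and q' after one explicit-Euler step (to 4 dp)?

precession coupling ω×(Iω) = (-0.0120, 0.0420, 0.0224)
(τ − ω×Iω)/I = (0.7889, -0.5857, -1.2025)
ω' = ω + α·dt = (-1.3684, 0.3766, -1.5481)
q⊗(0,ω) = (-0.4000000, -1.5000000, 0.0000000, 1.4000000)
q' = normalize(q + ½dt·q⊗(0,ω)) = (-0.0080, -0.0300, 0.9991, 0.0280)

ω' = (-1.3684, 0.3766, -1.5481)
q' = (-0.0080, -0.0300, 0.9991, 0.0280)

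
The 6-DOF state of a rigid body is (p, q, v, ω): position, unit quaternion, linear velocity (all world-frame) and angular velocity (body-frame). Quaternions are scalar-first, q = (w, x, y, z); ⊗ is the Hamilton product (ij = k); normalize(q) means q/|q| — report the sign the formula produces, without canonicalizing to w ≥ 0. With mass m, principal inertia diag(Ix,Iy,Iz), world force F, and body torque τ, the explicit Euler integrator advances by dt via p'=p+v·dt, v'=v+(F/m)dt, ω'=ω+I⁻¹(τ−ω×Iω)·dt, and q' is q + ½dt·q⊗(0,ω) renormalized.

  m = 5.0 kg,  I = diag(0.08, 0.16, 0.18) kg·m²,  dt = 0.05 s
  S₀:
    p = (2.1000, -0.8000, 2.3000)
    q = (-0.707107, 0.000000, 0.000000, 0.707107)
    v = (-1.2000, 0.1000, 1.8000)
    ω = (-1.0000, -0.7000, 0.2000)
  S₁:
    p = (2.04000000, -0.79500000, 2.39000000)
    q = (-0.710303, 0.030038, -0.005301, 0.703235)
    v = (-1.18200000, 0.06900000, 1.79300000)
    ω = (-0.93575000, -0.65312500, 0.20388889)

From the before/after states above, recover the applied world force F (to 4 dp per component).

F = (1.8000, -3.1000, -0.7000)

velocity change Δv = (0.01800000, -0.03100000, -0.00700000)
m·(v₁−v₀)/dt = (1.8000, -3.1000, -0.7000)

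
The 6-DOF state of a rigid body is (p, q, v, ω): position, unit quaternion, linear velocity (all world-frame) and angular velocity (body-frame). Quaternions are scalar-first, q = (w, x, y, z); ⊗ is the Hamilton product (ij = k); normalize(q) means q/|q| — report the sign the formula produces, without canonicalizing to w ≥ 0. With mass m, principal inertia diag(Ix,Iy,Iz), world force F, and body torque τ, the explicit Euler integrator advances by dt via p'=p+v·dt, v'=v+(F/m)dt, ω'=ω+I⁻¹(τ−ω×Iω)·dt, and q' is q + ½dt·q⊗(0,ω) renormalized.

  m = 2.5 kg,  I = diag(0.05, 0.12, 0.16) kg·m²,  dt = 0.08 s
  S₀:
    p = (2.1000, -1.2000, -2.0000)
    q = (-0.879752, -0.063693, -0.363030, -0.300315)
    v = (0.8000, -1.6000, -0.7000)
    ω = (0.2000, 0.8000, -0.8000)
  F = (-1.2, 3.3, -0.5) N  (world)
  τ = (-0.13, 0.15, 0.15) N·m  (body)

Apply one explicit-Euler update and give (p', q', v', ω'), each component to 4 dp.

p' = (2.1640, -1.3280, -2.0560)
q' = (-0.8763, -0.0495, -0.3952, -0.2710)
v' = (0.7616, -1.4944, -0.7160)
ω' = (0.0330, 0.8883, -0.7306)

(τ − ω×Iω)/I = (-2.0880, 1.1033, 0.8675)
new body rate ω' = (0.0330, 0.8883, -0.7306)
Hamilton product q⊗(0,ω) = (0.0629106, 0.3547256, -0.8148190, 0.7254532)
q' = normalize(q + ½dt·q⊗(0,ω)) = (-0.8763, -0.0495, -0.3952, -0.2710)
linear accel F/m = (-0.4800, 1.3200, -0.2000)
new position p' = (2.1640, -1.3280, -2.0560)
v + (F/m)dt = (0.7616, -1.4944, -0.7160)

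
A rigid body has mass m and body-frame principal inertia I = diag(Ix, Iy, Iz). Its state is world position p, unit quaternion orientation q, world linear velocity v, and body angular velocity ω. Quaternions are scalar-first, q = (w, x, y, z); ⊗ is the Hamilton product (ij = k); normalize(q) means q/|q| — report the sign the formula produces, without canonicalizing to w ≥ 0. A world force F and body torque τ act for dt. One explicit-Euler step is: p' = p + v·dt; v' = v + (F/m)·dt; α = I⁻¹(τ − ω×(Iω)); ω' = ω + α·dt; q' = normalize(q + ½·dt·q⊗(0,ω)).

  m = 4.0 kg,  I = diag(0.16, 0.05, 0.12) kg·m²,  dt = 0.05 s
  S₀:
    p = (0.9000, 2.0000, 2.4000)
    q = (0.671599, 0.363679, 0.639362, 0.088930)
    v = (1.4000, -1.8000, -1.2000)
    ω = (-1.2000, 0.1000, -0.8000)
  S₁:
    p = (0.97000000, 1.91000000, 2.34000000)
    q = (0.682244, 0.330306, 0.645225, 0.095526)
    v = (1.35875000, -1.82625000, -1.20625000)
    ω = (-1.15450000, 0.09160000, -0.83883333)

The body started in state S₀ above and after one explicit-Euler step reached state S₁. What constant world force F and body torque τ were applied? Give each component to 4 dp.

Δω = ω₁−ω₀ = (0.04550000, -0.00840000, -0.03883333)
τ = I·(Δω/dt) + ω₀×(Iω₀) = (0.1400, 0.0300, -0.0800)
Δv = v₁−v₀ = (-0.04125000, -0.02625000, -0.00625000)
F = m·Δv/dt = (-3.3000, -2.1000, -0.5000)

F = (-3.3000, -2.1000, -0.5000)
τ = (0.1400, 0.0300, -0.0800)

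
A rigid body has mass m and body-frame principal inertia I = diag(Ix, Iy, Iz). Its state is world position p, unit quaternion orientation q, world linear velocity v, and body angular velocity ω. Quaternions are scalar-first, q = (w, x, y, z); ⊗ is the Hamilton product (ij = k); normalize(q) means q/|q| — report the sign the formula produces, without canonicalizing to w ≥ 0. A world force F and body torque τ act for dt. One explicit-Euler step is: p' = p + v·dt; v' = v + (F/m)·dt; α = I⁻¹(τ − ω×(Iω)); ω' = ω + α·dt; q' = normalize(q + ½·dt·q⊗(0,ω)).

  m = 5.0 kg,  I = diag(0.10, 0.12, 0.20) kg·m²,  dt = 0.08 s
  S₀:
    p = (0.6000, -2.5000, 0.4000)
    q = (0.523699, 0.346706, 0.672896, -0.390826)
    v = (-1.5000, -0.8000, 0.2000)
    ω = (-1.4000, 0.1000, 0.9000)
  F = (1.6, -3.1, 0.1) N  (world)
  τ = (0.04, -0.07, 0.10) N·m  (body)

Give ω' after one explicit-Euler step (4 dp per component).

ω' = (-1.3738, -0.0307, 0.9411)

angular accel α = (0.3280, -1.6333, 0.5140)
new body rate ω' = (-1.3738, -0.0307, 0.9411)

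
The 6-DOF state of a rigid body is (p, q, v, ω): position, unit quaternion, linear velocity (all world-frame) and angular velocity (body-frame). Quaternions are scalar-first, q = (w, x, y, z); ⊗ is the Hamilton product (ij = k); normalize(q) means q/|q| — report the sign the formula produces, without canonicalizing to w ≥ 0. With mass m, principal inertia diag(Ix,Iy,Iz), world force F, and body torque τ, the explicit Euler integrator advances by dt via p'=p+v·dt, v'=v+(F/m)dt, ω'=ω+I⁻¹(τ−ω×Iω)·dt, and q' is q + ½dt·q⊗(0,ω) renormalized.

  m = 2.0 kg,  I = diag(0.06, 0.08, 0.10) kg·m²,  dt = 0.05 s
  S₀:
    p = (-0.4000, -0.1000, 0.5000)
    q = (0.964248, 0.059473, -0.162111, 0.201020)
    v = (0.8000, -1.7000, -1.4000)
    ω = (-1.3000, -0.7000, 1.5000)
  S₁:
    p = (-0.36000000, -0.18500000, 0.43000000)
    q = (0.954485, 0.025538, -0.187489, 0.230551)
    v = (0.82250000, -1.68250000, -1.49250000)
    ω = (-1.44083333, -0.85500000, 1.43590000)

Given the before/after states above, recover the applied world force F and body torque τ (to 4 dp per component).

ω₁ − ω₀ = (-0.14083333, -0.15500000, -0.06410000)
ω₀×(Iω₀) = (-0.0210, 0.0780, 0.0182)
I·α + gyro = (-0.1900, -0.1700, -0.1100)
velocity change Δv = (0.02250000, 0.01750000, -0.09250000)
applied force F = (0.9000, 0.7000, -3.7000)

F = (0.9000, 0.7000, -3.7000)
τ = (-0.1900, -0.1700, -0.1100)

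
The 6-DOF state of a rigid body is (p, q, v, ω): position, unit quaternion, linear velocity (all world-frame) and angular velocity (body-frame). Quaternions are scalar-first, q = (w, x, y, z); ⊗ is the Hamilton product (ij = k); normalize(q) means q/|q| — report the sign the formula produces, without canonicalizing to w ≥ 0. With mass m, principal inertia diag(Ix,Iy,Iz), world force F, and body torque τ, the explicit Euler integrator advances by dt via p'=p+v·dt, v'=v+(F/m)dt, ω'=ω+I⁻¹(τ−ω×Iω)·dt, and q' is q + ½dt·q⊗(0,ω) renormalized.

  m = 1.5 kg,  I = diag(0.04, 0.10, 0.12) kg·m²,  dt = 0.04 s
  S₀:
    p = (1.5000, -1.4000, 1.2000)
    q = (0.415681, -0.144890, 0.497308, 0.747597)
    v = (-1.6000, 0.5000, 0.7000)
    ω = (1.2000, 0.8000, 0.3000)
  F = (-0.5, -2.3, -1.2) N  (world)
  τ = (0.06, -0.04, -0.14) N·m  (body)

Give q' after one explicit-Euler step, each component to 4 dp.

Hamilton product q⊗(0,ω) = (-0.4482575, 0.0499320, 1.2731282, -0.5879773)
updated quaternion q' = (0.4065, -0.1438, 0.5225, 0.7355)

q' = (0.4065, -0.1438, 0.5225, 0.7355)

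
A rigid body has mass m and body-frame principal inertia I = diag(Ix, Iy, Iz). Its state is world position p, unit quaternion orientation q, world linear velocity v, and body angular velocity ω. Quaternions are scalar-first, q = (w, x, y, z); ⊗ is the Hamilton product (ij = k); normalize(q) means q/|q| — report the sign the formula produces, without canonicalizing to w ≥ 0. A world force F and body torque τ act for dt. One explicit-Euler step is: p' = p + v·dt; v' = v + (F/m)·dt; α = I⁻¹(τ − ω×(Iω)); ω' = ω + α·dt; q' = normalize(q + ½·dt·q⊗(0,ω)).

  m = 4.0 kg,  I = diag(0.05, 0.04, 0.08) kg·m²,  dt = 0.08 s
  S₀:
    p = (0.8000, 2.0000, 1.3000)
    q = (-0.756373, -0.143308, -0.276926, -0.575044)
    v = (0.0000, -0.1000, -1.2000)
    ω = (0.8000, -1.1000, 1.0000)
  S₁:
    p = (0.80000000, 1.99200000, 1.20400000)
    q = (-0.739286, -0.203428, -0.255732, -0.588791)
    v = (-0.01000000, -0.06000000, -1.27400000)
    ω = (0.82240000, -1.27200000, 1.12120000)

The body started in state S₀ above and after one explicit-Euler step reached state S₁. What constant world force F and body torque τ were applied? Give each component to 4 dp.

Δv = v₁−v₀ = (-0.01000000, 0.04000000, -0.07400000)
applied force F = (-0.5000, 2.0000, -3.7000)
ω₁ − ω₀ = (0.02240000, -0.17200000, 0.12120000)
ω₀×(Iω₀) = (-0.0440, -0.0240, 0.0088)
τ = I·(Δω/dt) + ω₀×(Iω₀) = (-0.0300, -0.1100, 0.1300)

F = (-0.5000, 2.0000, -3.7000)
τ = (-0.0300, -0.1100, 0.1300)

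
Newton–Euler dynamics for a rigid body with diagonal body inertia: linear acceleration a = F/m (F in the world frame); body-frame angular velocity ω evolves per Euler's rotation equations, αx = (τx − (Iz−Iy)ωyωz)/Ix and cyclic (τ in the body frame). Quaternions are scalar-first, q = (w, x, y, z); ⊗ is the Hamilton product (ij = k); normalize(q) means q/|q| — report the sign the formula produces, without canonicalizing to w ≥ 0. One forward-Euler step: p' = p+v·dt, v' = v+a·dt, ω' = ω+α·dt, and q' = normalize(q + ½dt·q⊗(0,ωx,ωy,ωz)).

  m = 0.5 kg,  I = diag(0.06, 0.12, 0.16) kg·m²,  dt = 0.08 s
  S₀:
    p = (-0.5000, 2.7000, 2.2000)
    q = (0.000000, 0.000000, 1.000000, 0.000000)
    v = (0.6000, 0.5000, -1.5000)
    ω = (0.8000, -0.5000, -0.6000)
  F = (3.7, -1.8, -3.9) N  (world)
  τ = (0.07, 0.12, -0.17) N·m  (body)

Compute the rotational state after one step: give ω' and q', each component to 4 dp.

precession coupling ω×(Iω) = (0.0120, 0.0480, -0.0240)
(τ − ω×Iω)/I = (0.9667, 0.6000, -0.9125)
ω + α·dt = (0.8773, -0.4520, -0.6730)
q⊗(0,ω) = (0.5000000, -0.6000000, 0.0000000, -0.8000000)
q' = normalize(q + ½dt·q⊗(0,ω)) = (0.0200, -0.0240, 0.9990, -0.0320)

ω' = (0.8773, -0.4520, -0.6730)
q' = (0.0200, -0.0240, 0.9990, -0.0320)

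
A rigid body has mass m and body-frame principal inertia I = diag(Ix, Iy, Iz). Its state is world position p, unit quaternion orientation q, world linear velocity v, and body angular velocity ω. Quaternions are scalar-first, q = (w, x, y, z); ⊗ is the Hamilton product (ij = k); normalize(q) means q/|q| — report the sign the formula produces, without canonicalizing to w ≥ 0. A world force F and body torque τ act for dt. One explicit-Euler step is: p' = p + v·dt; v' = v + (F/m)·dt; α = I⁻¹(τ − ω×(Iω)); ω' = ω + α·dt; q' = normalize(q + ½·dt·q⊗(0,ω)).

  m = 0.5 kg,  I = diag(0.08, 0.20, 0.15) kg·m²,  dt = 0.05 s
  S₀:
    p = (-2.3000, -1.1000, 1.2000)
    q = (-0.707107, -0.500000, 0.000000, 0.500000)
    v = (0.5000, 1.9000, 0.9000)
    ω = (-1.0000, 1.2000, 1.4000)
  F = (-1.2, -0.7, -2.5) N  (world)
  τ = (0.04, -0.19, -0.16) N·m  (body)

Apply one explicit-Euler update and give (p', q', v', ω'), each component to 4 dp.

gyro term ω×Iω = (-0.0840, 0.0980, -0.1440)
(τ − ω×Iω)/I = (1.5500, -1.4400, -0.1067)
new body rate ω' = (-0.9225, 1.1280, 1.3947)
2q̇ = q⊗(0,ω) = (-1.2000000, 0.1071070, -0.6485284, -1.5899498)
updated quaternion q' = (-0.7361, -0.4966, -0.0162, 0.4596)
p + v·dt = (-2.2750, -1.0050, 1.2450)
v' = v + a·dt = (0.3800, 1.8300, 0.6500)

p' = (-2.2750, -1.0050, 1.2450)
q' = (-0.7361, -0.4966, -0.0162, 0.4596)
v' = (0.3800, 1.8300, 0.6500)
ω' = (-0.9225, 1.1280, 1.3947)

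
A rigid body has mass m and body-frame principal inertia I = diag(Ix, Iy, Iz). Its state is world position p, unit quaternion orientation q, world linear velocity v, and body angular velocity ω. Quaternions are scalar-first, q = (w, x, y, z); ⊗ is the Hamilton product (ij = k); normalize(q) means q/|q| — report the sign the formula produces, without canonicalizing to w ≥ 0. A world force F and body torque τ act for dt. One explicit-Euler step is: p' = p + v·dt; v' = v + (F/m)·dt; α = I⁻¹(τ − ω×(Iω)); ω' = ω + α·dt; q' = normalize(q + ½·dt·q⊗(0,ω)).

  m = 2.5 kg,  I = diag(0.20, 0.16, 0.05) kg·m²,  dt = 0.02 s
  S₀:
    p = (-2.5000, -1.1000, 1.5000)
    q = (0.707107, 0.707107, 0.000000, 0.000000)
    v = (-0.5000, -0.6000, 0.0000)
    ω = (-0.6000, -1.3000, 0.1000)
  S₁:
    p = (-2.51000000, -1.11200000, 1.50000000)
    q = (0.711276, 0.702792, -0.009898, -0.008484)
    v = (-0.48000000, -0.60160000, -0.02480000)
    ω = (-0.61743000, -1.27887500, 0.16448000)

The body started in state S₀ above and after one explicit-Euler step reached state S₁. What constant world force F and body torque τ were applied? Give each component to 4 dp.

Δω = ω₁−ω₀ = (-0.01743000, 0.02112500, 0.06448000)
gyro term ω₀×Iω₀ = (0.0143, -0.0090, -0.0312)
τ = I·(Δω/dt) + ω₀×(Iω₀) = (-0.1600, 0.1600, 0.1300)
velocity change Δv = (0.02000000, -0.00160000, -0.02480000)
F = m·Δv/dt = (2.5000, -0.2000, -3.1000)

F = (2.5000, -0.2000, -3.1000)
τ = (-0.1600, 0.1600, 0.1300)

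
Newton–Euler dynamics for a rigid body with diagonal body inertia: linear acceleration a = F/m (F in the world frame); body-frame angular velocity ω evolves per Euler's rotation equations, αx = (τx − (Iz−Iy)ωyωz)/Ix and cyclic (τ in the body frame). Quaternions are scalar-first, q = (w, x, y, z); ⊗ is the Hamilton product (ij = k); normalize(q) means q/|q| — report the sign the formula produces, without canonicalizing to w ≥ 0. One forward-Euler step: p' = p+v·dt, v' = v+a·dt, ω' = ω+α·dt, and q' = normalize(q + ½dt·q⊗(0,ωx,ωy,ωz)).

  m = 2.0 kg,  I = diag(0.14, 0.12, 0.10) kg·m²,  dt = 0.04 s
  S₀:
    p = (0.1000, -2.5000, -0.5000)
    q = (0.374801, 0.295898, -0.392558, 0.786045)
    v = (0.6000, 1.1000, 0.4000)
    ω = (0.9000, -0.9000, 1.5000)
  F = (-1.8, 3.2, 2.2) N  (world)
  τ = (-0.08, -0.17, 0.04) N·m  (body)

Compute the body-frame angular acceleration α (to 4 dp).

ω×(Iω) gyroscopic = (0.0270, 0.0540, 0.0162)
(τ − ω×Iω)/I = (-0.7643, -1.8667, 0.2380)

α = (-0.7643, -1.8667, 0.2380)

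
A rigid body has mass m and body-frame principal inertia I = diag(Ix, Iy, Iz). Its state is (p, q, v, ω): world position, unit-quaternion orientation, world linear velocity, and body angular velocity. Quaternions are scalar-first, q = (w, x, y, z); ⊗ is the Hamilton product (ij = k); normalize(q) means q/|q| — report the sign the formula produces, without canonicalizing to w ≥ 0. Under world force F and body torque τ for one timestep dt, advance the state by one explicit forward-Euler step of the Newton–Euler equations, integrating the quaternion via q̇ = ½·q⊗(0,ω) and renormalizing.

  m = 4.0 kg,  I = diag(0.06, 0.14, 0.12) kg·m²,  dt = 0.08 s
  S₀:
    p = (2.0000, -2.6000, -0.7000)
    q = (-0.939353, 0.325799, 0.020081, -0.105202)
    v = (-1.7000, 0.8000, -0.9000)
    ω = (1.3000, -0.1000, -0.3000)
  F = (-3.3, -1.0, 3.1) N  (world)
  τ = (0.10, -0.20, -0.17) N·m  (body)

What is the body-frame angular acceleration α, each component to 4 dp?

ω×(Iω) gyroscopic = (-0.0006, 0.0234, -0.0104)
(τ − ω×Iω)/I = (1.6767, -1.5957, -1.3300)

α = (1.6767, -1.5957, -1.3300)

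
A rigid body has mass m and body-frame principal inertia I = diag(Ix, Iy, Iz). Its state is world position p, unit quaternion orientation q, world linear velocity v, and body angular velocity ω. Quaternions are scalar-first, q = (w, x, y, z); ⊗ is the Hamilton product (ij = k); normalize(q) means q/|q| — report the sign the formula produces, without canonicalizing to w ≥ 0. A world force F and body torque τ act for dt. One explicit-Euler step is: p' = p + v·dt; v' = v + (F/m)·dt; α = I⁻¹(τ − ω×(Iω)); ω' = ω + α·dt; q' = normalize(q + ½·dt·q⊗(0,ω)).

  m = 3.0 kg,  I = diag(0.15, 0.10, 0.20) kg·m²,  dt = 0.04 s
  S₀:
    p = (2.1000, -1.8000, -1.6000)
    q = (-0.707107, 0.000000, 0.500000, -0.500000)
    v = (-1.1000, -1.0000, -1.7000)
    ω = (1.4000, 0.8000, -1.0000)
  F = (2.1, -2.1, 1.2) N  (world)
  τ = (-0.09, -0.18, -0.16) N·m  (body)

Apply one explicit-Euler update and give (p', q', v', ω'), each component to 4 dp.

ω×(Iω) gyroscopic = (-0.0800, 0.0700, -0.0560)
angular accel α = (-0.0667, -2.5000, -0.5200)
new body rate ω' = (1.3973, 0.7000, -1.0208)
2q̇ = q⊗(0,ω) = (-0.9000000, -1.0899498, -1.2656856, 0.0071070)
updated quaternion q' = (-0.7246, -0.0218, 0.4743, -0.4995)
p + v·dt = (2.0560, -1.8400, -1.6680)
new velocity v' = (-1.0720, -1.0280, -1.6840)

p' = (2.0560, -1.8400, -1.6680)
q' = (-0.7246, -0.0218, 0.4743, -0.4995)
v' = (-1.0720, -1.0280, -1.6840)
ω' = (1.3973, 0.7000, -1.0208)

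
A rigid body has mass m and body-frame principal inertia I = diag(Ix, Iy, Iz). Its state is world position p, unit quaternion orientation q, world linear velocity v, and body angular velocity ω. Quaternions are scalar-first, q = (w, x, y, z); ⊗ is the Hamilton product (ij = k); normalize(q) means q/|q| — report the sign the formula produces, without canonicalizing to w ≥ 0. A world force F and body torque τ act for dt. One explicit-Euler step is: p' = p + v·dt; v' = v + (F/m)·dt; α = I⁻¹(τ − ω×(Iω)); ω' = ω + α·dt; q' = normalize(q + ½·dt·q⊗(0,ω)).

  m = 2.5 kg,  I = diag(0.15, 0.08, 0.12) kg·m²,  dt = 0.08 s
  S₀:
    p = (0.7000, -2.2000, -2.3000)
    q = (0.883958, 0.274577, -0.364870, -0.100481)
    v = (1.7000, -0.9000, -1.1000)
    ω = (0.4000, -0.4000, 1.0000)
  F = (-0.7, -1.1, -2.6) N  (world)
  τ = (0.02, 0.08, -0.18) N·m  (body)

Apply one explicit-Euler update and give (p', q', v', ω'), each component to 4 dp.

linear accel F/m = (-0.2800, -0.4400, -1.0400)
p + v·dt = (0.8360, -2.2720, -2.3880)
v' = v + a·dt = (1.6776, -0.9352, -1.1832)
gyro term ω×Iω = (-0.0160, 0.0120, 0.0112)
angular accel α = (0.2400, 0.8500, -1.5933)
ω + α·dt = (0.4192, -0.3320, 0.8725)
q⊗(0,ω) = (-0.1552978, -0.0514792, -0.6683526, 0.9200752)
updated quaternion q' = (0.8768, 0.2722, -0.3912, -0.0636)

p' = (0.8360, -2.2720, -2.3880)
q' = (0.8768, 0.2722, -0.3912, -0.0636)
v' = (1.6776, -0.9352, -1.1832)
ω' = (0.4192, -0.3320, 0.8725)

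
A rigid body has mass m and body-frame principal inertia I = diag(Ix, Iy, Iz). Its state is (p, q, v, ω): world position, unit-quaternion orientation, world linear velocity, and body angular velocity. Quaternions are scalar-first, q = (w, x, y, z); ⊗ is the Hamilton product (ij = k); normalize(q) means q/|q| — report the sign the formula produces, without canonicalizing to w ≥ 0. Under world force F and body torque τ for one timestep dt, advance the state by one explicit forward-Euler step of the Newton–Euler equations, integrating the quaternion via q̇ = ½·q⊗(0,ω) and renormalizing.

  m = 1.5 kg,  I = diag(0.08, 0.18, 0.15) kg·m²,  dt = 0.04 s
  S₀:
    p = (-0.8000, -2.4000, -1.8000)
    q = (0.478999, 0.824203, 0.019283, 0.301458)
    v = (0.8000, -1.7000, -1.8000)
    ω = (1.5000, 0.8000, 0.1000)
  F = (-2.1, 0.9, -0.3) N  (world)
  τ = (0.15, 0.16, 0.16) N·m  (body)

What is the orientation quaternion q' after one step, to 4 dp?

Hamilton product q⊗(0,ω) = (-1.2818767, 0.4792604, 0.7529659, 0.6783378)
q + ½dt·q⊗(0,ω), renormalized = (0.4531, 0.8333, 0.0343, 0.3148)

q' = (0.4531, 0.8333, 0.0343, 0.3148)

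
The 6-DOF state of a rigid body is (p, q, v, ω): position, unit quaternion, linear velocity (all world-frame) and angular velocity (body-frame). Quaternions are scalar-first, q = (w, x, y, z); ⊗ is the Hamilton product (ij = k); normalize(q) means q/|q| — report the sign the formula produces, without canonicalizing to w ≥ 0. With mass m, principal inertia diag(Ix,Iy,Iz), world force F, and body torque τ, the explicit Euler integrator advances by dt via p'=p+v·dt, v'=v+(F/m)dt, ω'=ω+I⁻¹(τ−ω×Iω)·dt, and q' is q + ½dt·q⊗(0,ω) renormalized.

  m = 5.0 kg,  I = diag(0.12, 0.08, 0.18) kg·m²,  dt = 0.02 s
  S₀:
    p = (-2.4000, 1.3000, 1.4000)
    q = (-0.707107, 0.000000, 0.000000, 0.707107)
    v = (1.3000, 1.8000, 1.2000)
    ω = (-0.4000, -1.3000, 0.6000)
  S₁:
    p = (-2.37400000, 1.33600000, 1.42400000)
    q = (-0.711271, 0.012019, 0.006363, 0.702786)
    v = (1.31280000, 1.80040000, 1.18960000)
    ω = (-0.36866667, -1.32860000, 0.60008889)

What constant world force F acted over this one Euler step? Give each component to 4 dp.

F = (3.2000, 0.1000, -2.6000)

v₁ − v₀ = (0.01280000, 0.00040000, -0.01040000)
applied force F = (3.2000, 0.1000, -2.6000)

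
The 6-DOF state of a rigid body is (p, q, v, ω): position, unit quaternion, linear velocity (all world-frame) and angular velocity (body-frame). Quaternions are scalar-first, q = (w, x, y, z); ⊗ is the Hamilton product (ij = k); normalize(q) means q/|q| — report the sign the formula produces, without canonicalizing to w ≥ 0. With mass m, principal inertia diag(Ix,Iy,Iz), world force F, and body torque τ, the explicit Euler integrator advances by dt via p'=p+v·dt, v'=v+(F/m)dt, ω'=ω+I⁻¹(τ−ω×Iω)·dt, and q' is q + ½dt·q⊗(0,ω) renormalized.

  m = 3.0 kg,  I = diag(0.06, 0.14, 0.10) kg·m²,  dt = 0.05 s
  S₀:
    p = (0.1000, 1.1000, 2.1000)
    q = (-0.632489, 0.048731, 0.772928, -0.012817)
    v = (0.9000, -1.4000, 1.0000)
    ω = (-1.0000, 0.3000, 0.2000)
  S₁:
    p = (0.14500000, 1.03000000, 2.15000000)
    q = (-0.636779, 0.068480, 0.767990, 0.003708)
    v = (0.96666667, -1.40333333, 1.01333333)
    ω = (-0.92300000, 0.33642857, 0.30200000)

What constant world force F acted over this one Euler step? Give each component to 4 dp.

F = (4.0000, -0.2000, 0.8000)

velocity change Δv = (0.06666667, -0.00333333, 0.01333333)
applied force F = (4.0000, -0.2000, 0.8000)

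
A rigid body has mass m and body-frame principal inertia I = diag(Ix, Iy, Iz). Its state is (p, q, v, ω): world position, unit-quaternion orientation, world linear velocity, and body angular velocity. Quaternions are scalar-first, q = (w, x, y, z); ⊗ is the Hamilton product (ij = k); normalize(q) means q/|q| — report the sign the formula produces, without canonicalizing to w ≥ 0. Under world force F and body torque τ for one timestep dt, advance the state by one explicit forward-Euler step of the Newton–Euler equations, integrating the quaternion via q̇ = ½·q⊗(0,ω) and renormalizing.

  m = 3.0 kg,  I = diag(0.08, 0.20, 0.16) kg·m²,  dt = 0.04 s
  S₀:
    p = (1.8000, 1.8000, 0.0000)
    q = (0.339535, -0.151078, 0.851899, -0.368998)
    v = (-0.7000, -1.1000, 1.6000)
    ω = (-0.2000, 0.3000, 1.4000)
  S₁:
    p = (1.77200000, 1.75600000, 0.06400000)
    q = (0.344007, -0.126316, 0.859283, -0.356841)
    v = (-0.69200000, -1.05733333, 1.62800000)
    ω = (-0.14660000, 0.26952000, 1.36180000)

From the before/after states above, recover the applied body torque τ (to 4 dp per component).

τ = (0.0900, -0.1300, -0.1600)

Δω = ω₁−ω₀ = (0.05340000, -0.03048000, -0.03820000)
precession coupling = (-0.0168, 0.0224, -0.0072)
τ = I·(Δω/dt) + ω₀×(Iω₀) = (0.0900, -0.1300, -0.1600)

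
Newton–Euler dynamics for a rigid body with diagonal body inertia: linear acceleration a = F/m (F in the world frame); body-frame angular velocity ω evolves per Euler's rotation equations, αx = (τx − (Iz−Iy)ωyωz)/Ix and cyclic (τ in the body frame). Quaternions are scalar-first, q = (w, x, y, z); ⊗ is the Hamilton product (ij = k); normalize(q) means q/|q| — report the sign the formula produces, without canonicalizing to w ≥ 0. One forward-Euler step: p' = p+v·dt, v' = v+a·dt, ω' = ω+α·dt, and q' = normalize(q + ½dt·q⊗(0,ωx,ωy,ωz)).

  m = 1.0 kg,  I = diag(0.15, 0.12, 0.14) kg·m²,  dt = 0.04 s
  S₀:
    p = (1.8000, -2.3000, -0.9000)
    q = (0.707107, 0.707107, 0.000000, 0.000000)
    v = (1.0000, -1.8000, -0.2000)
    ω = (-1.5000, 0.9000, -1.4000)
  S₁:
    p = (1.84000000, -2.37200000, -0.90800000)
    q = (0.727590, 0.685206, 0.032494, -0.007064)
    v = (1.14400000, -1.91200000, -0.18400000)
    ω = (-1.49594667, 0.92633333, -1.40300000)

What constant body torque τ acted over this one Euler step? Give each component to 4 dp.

τ = (-0.0100, 0.1000, 0.0300)

rate change Δω = (0.00405333, 0.02633333, -0.00300000)
gyro term ω₀×Iω₀ = (-0.0252, 0.0210, 0.0405)
τ = I·(Δω/dt) + ω₀×(Iω₀) = (-0.0100, 0.1000, 0.0300)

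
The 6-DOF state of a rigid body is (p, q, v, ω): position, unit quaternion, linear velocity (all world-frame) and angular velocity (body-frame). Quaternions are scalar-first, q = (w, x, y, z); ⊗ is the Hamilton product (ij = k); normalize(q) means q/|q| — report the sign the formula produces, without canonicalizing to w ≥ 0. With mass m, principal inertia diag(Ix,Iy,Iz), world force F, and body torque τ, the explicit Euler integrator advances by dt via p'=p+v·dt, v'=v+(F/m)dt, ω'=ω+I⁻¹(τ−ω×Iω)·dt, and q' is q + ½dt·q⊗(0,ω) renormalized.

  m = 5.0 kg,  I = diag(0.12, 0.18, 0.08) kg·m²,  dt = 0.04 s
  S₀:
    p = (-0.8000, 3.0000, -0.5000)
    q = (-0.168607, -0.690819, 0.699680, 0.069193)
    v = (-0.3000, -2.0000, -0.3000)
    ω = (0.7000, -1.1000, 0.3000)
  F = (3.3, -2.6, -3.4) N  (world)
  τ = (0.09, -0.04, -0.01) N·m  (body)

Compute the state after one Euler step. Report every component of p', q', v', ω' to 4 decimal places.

p' = (-0.8120, 2.9200, -0.5120)
q' = (-0.1439, -0.6872, 0.7082, 0.0736)
v' = (-0.2736, -2.0208, -0.3272)
ω' = (0.7190, -1.1108, 0.3181)

(τ − ω×Iω)/I = (0.4750, -0.2689, 0.4525)
new body rate ω' = (0.7190, -1.1108, 0.3181)
Hamilton product q⊗(0,ω) = (1.2324634, 0.1679914, 0.4411485, 0.2195428)
q + ½dt·q⊗(0,ω), renormalized = (-0.1439, -0.6872, 0.7082, 0.0736)
linear accel F/m = (0.6600, -0.5200, -0.6800)
p + v·dt = (-0.8120, 2.9200, -0.5120)
v + (F/m)dt = (-0.2736, -2.0208, -0.3272)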